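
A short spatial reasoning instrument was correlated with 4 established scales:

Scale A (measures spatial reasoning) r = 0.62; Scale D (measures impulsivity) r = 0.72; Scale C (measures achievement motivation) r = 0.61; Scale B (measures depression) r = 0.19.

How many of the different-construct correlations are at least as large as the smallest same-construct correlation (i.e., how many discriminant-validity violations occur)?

1

Convergent (same construct = spatial reasoning): Scale A.
Smallest convergent = 0.62. Discriminant values: 0.72, 0.61, 0.19; count ≥ 0.62 → 1.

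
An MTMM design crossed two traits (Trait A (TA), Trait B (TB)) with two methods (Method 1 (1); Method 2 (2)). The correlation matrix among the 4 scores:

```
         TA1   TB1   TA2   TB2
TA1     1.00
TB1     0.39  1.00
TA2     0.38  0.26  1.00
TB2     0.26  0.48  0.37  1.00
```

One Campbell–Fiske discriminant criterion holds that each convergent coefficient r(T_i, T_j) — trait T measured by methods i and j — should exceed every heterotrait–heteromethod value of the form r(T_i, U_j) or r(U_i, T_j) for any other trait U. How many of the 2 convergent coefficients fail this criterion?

0

Each convergent coefficient versus the relevant comparison correlations:
TA (methods 1·2): 0.38 vs {0.26, 0.26} → pass.
TB (methods 1·2): 0.48 vs {0.26, 0.26} → pass.
0 of 2 fail.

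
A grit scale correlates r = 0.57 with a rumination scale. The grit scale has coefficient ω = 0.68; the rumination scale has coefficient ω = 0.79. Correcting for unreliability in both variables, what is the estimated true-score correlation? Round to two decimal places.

0.78

r_true = r_obs / √(r_xx · r_yy) = 0.57 / √(0.68 × 0.79) = 0.57 / √0.5372 = 0.57 / 0.7329 ≈ 0.78.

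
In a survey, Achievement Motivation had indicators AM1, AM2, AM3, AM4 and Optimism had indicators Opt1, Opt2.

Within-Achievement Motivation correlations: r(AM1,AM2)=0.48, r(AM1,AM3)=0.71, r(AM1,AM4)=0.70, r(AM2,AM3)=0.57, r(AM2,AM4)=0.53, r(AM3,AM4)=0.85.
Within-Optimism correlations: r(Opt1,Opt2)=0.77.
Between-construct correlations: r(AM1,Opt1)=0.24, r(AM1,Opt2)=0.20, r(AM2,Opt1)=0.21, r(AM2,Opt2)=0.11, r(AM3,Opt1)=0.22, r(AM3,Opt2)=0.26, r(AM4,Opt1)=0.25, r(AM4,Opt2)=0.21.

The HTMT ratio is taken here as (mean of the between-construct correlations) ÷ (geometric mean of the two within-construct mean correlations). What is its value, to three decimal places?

Between-construct mean = 1.70/8 = 0.2125.
Mean within-AM = 3.84/6 = 0.6400; mean within-Opt = 0.77/1 = 0.7700.
Geometric mean = √(0.6400 × 0.7700) = 0.7020.
HTMT = 0.2125 / 0.7020 = 0.303.

0.303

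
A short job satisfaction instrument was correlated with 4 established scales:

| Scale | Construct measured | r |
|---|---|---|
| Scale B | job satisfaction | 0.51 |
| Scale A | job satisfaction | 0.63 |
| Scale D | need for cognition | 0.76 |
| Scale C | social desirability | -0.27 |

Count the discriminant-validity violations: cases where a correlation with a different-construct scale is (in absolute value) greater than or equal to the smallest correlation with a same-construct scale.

Convergent (same construct = job satisfaction): Scale B, Scale A.
Smallest convergent = 0.51. Discriminant |r|: 0.76, 0.27; count ≥ 0.51 → 1.

1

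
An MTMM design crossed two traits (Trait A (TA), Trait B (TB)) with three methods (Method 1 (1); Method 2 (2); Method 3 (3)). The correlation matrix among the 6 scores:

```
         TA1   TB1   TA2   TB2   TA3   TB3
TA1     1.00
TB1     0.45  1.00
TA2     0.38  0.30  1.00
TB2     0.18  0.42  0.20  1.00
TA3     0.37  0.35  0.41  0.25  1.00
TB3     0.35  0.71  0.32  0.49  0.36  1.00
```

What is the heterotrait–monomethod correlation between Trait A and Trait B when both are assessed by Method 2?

Different traits, same method: r(TA2, TB2) = 0.20.

0.20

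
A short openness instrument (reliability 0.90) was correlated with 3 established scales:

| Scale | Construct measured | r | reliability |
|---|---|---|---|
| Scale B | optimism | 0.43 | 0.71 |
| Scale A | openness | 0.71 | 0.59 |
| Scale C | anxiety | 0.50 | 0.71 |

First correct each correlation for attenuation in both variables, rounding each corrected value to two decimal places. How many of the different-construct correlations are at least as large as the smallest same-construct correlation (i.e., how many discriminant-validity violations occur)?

Disattenuated r (r / √(r_scale · r_new)):
  Scale B (disc): 0.43 / √(0.71·0.90) = 0.54
  Scale A (conv): 0.71 / √(0.59·0.90) = 0.97
  Scale C (disc): 0.50 / √(0.71·0.90) = 0.63
Smallest convergent = 0.97. Discriminant values: 0.54, 0.63; count ≥ 0.97 → 0.

0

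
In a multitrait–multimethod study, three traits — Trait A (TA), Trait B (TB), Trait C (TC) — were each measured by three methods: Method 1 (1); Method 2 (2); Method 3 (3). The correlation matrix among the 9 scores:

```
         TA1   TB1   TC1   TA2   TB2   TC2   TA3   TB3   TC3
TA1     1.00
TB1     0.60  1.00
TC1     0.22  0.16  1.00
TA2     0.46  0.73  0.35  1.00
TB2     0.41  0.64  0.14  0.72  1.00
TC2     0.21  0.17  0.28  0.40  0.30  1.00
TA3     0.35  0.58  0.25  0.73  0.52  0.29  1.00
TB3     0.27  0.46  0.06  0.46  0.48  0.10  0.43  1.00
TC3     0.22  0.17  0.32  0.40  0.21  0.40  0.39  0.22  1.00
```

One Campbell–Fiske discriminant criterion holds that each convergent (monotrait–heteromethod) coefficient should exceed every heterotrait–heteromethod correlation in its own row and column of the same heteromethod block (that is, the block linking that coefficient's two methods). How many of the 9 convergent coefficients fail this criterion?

7

Convergent coefficients and their comparison sets:
TA (methods 1·2): 0.46 vs {0.41, 0.73, 0.21, 0.35} → fail.
TA (methods 1·3): 0.35 vs {0.27, 0.58, 0.22, 0.25} → fail.
TA (methods 2·3): 0.73 vs {0.46, 0.52, 0.40, 0.29} → pass.
TB (methods 1·2): 0.64 vs {0.73, 0.41, 0.17, 0.14} → fail.
TB (methods 1·3): 0.46 vs {0.58, 0.27, 0.17, 0.06} → fail.
TB (methods 2·3): 0.48 vs {0.52, 0.46, 0.21, 0.10} → fail.
TC (methods 1·2): 0.28 vs {0.35, 0.21, 0.14, 0.17} → fail.
TC (methods 1·3): 0.32 vs {0.25, 0.22, 0.06, 0.17} → pass.
TC (methods 2·3): 0.40 vs {0.29, 0.40, 0.10, 0.21} → fail.
7 of 9 fail.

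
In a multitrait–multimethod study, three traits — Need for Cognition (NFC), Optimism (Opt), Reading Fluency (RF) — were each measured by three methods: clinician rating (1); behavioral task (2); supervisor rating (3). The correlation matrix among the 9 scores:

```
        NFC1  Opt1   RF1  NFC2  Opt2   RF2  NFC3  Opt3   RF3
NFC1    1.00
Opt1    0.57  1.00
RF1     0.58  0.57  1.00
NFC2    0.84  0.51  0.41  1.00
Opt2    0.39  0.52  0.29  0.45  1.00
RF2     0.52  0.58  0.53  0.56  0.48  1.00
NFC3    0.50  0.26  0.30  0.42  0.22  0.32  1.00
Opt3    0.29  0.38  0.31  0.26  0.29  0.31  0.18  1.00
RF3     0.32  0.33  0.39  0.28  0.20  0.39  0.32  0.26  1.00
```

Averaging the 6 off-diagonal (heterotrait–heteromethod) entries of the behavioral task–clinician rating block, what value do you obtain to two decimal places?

0.45

HTHM values (method 2 × method 1): 0.51, 0.41, 0.39, 0.29, 0.52, 0.58; mean = 2.70/6 = 0.45.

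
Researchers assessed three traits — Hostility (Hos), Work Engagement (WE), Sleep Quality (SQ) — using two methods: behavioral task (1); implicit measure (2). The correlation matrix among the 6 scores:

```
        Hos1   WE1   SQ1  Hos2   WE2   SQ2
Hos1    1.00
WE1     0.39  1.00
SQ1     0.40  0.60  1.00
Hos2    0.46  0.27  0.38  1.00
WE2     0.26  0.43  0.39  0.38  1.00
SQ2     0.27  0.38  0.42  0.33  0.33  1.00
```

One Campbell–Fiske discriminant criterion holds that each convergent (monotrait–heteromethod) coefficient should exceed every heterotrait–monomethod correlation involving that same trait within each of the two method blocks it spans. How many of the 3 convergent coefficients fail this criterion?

Each convergent coefficient versus the relevant comparison correlations:
Hos (methods 1·2): 0.46 vs {0.39, 0.38, 0.40, 0.33} → pass.
WE (methods 1·2): 0.43 vs {0.39, 0.38, 0.60, 0.33} → fail.
SQ (methods 1·2): 0.42 vs {0.40, 0.33, 0.60, 0.33} → fail.
2 of 3 fail.

2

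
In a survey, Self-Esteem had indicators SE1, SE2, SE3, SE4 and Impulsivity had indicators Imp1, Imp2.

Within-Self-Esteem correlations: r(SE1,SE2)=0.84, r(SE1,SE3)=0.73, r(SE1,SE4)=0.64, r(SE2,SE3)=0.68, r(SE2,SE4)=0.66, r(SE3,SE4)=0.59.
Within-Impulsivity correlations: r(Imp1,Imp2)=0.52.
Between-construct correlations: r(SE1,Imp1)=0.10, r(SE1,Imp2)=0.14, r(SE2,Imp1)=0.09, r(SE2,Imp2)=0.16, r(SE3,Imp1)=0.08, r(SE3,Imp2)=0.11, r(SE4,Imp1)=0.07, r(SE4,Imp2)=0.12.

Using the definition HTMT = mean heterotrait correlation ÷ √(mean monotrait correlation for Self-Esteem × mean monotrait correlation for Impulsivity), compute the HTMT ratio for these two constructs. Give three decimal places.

0.182

Mean heterotrait r = 0.87/8 = 0.1088.
Mean within-SE = 4.14/6 = 0.6900; mean within-Imp = 0.52/1 = 0.5200.
Geometric mean = √(0.6900 × 0.5200) = 0.5990.
HTMT = 0.1088 / 0.5990 = 0.182.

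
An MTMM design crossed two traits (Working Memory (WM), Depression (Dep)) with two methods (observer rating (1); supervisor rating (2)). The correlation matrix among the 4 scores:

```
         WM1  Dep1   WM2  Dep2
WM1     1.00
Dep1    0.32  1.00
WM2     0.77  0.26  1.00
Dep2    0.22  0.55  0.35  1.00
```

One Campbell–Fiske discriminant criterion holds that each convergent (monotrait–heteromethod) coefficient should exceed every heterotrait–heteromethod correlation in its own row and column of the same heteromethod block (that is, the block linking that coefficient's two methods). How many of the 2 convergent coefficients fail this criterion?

Convergent coefficients and their comparison sets:
WM (methods 1·2): 0.77 vs {0.22, 0.26} → pass.
Dep (methods 1·2): 0.55 vs {0.26, 0.22} → pass.
0 of 2 fail.

0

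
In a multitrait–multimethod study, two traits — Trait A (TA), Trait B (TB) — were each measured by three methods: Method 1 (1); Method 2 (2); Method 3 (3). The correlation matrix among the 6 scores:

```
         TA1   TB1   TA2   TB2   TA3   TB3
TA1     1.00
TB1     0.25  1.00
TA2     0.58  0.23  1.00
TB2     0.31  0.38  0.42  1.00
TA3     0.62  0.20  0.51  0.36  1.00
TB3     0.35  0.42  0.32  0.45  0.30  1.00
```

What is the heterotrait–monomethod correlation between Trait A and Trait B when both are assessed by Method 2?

0.42

Different traits, same method: r(TA2, TB2) = 0.42.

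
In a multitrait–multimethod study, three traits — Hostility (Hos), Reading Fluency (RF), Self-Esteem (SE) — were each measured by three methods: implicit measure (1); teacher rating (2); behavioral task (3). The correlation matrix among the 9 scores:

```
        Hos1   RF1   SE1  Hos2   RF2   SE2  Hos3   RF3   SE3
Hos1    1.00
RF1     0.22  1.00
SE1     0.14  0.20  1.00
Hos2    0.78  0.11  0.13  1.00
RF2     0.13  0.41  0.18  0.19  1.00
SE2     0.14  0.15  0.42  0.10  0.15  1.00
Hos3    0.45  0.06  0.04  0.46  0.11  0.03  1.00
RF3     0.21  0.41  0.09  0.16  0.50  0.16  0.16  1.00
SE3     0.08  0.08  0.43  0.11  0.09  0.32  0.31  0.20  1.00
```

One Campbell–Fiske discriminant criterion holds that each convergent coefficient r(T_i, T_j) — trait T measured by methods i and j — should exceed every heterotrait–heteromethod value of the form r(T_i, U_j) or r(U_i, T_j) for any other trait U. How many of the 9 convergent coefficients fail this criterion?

0

Checking each validity diagonal entry against its comparison values:
Hos (methods 1·2): 0.78 vs {0.13, 0.11, 0.14, 0.13} → pass.
Hos (methods 1·3): 0.45 vs {0.21, 0.06, 0.08, 0.04} → pass.
Hos (methods 2·3): 0.46 vs {0.16, 0.11, 0.11, 0.03} → pass.
RF (methods 1·2): 0.41 vs {0.11, 0.13, 0.15, 0.18} → pass.
RF (methods 1·3): 0.41 vs {0.06, 0.21, 0.08, 0.09} → pass.
RF (methods 2·3): 0.50 vs {0.11, 0.16, 0.09, 0.16} → pass.
SE (methods 1·2): 0.42 vs {0.13, 0.14, 0.18, 0.15} → pass.
SE (methods 1·3): 0.43 vs {0.04, 0.08, 0.09, 0.08} → pass.
SE (methods 2·3): 0.32 vs {0.03, 0.11, 0.16, 0.09} → pass.
0 of 9 fail.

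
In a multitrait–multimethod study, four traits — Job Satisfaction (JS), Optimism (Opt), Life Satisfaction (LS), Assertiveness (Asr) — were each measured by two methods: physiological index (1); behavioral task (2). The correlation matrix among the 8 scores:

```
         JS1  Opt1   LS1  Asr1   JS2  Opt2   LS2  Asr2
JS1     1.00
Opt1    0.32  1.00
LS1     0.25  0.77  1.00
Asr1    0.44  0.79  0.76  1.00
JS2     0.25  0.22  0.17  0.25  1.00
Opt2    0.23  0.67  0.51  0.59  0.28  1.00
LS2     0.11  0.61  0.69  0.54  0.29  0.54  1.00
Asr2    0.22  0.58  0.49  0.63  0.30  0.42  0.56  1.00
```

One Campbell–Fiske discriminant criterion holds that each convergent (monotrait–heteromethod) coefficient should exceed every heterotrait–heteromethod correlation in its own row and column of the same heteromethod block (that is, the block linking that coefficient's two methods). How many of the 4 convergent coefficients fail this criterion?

1

Each convergent coefficient versus the relevant comparison correlations:
JS (methods 1·2): 0.25 vs {0.23, 0.22, 0.11, 0.17, 0.22, 0.25} → fail.
Opt (methods 1·2): 0.67 vs {0.22, 0.23, 0.61, 0.51, 0.58, 0.59} → pass.
LS (methods 1·2): 0.69 vs {0.17, 0.11, 0.51, 0.61, 0.49, 0.54} → pass.
Asr (methods 1·2): 0.63 vs {0.25, 0.22, 0.59, 0.58, 0.54, 0.49} → pass.
1 of 4 fail.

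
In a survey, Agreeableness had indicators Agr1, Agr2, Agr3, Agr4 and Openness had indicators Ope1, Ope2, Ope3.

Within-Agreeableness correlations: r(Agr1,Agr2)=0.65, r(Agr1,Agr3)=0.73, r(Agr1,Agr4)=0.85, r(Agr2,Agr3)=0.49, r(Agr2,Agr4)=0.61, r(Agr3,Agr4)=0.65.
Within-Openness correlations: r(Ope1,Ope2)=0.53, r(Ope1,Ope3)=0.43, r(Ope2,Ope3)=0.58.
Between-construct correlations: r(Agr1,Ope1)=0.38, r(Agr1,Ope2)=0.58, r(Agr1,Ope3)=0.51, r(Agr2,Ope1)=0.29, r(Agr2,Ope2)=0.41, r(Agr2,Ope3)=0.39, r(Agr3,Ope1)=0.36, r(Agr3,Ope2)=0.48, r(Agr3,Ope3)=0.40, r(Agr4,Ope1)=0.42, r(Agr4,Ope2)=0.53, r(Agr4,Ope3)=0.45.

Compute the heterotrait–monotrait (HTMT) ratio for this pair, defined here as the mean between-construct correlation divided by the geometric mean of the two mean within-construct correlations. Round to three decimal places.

0.743

Mean heterotrait r = 5.20/12 = 0.4333.
Mean within-Agr = 3.98/6 = 0.6633; mean within-Ope = 1.54/3 = 0.5133.
Geometric mean = √(0.6633 × 0.5133) = 0.5835.
HTMT = 0.4333 / 0.5835 = 0.743.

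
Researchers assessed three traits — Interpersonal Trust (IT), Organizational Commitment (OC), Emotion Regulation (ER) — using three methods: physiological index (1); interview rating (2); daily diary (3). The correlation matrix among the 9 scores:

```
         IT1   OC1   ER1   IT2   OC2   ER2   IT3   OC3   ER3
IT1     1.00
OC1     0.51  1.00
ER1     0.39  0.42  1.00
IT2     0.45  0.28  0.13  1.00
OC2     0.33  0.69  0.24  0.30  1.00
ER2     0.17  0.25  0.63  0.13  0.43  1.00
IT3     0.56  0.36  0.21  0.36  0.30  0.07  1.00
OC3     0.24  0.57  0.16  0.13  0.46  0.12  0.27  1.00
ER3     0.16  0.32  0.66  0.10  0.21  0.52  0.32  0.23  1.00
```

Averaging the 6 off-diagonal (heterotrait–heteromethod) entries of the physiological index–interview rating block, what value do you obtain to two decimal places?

HTHM values (method 1 × method 2): 0.33, 0.17, 0.28, 0.25, 0.13, 0.24; mean = 1.40/6 = 0.23.

0.23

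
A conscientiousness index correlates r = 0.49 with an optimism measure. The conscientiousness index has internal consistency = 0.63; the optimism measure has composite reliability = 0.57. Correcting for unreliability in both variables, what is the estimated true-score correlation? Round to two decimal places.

0.82

r_true = r_obs / √(r_xx · r_yy) = 0.49 / √(0.63 × 0.57) = 0.49 / √0.3591 = 0.49 / 0.5992 ≈ 0.82.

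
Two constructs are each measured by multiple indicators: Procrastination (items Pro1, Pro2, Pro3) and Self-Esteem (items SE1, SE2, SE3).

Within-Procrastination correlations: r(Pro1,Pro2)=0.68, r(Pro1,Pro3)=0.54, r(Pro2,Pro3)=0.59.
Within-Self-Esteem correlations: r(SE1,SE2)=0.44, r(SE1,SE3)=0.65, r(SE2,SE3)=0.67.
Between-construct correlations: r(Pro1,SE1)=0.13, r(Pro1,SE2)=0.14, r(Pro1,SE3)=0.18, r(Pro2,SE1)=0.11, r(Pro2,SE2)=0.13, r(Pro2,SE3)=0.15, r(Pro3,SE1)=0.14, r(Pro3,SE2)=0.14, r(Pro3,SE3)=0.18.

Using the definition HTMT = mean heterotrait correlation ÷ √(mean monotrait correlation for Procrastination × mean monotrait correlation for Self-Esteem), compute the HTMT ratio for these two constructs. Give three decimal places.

0.243

Mean between = 1.30/9 = 0.1444.
Mean within-Pro = 1.81/3 = 0.6033; mean within-SE = 1.76/3 = 0.5867.
Geometric mean = √(0.6033 × 0.5867) = 0.5949.
HTMT = 0.1444 / 0.5949 = 0.243.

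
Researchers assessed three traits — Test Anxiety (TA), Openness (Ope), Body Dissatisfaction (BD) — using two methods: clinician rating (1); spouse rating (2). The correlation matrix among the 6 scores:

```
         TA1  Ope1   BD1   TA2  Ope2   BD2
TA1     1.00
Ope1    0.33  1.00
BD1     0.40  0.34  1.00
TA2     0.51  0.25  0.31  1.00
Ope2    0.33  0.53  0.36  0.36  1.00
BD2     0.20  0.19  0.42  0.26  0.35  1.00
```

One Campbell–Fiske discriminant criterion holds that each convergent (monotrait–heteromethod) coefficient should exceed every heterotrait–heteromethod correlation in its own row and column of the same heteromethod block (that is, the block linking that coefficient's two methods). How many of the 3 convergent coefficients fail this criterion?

Checking each validity diagonal entry against its comparison values:
TA (methods 1·2): 0.51 vs {0.33, 0.25, 0.20, 0.31} → pass.
Ope (methods 1·2): 0.53 vs {0.25, 0.33, 0.19, 0.36} → pass.
BD (methods 1·2): 0.42 vs {0.31, 0.20, 0.36, 0.19} → pass.
0 of 3 fail.

0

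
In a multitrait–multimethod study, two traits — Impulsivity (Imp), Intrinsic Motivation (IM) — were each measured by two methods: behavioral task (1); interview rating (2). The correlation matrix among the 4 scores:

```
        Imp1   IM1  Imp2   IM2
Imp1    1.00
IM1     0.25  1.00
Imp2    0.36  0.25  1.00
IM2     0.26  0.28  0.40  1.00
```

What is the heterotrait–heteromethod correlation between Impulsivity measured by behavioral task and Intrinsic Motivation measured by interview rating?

0.26

Different traits and methods: r(Imp1, IM2) = 0.26.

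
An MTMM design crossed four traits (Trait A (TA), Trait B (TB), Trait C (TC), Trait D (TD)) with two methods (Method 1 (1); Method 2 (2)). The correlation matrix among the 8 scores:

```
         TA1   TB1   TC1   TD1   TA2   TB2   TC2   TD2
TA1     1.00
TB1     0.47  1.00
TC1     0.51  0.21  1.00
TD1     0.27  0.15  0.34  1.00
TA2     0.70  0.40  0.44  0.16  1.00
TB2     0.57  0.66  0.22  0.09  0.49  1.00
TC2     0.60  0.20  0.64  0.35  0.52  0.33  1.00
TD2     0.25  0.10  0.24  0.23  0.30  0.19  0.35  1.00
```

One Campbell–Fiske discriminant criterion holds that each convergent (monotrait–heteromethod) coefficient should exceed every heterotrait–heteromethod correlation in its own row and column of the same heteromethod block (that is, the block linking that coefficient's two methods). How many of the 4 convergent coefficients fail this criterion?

1

Checking each validity diagonal entry against its comparison values:
TA (methods 1·2): 0.70 vs {0.57, 0.40, 0.60, 0.44, 0.25, 0.16} → pass.
TB (methods 1·2): 0.66 vs {0.40, 0.57, 0.20, 0.22, 0.10, 0.09} → pass.
TC (methods 1·2): 0.64 vs {0.44, 0.60, 0.22, 0.20, 0.24, 0.35} → pass.
TD (methods 1·2): 0.23 vs {0.16, 0.25, 0.09, 0.10, 0.35, 0.24} → fail.
1 of 4 fail.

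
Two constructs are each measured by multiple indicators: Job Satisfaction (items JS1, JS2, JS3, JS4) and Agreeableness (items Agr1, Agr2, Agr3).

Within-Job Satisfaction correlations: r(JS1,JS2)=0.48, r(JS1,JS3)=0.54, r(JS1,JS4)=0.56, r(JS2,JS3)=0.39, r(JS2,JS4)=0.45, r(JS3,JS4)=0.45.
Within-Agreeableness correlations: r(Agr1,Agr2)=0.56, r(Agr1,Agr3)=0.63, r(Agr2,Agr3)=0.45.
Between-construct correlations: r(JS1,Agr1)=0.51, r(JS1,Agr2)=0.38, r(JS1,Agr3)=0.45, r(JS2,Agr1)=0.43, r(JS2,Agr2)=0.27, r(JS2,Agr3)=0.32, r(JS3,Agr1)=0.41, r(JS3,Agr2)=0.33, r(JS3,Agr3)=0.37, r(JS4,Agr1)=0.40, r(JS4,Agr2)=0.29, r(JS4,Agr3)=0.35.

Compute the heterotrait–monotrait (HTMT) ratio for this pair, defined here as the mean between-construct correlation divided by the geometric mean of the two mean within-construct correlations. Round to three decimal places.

0.735

Mean heterotrait r = 4.51/12 = 0.3758.
Mean within-JS = 2.87/6 = 0.4783; mean within-Agr = 1.64/3 = 0.5467.
Geometric mean = √(0.4783 × 0.5467) = 0.5114.
HTMT = 0.3758 / 0.5114 = 0.735.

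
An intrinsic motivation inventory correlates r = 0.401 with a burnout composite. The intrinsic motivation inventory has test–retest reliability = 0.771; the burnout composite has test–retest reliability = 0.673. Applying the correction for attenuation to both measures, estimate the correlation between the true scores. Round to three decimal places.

r_true = r_obs / √(r_xx · r_yy) = 0.401 / √(0.771 × 0.673) = 0.401 / √0.518883 = 0.401 / 0.7203 ≈ 0.557.

0.557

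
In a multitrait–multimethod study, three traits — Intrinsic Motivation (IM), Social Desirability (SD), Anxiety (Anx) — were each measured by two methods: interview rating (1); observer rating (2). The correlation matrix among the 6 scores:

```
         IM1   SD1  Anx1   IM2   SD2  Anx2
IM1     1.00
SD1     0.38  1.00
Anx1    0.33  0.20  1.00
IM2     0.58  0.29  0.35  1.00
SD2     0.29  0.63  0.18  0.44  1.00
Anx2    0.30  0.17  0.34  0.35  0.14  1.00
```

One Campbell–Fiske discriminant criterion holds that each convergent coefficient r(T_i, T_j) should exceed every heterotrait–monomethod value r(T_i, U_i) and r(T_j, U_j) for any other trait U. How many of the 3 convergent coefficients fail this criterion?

1

Each convergent coefficient versus the relevant comparison correlations:
IM (methods 1·2): 0.58 vs {0.38, 0.44, 0.33, 0.35} → pass.
SD (methods 1·2): 0.63 vs {0.38, 0.44, 0.20, 0.14} → pass.
Anx (methods 1·2): 0.34 vs {0.33, 0.35, 0.20, 0.14} → fail.
1 of 3 fail.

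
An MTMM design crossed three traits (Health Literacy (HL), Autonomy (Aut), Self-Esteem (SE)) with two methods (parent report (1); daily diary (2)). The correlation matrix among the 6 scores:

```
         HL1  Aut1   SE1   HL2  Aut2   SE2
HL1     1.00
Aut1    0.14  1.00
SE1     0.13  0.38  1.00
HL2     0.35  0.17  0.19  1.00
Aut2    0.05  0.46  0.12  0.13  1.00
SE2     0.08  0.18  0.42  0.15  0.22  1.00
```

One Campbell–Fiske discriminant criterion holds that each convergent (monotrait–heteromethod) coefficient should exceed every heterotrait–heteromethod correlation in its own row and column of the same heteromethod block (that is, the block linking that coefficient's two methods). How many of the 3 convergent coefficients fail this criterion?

Convergent coefficients and their comparison sets:
HL (methods 1·2): 0.35 vs {0.05, 0.17, 0.08, 0.19} → pass.
Aut (methods 1·2): 0.46 vs {0.17, 0.05, 0.18, 0.12} → pass.
SE (methods 1·2): 0.42 vs {0.19, 0.08, 0.12, 0.18} → pass.
0 of 3 fail.

0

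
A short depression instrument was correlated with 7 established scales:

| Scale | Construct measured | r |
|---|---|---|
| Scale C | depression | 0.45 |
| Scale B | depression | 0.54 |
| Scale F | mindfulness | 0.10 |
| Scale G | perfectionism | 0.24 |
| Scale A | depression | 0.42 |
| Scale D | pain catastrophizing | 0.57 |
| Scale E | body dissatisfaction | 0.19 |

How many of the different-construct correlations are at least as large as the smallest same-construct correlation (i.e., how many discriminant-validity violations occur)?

1

Convergent (same construct = depression): Scale C, Scale B, Scale A.
Smallest convergent = 0.42. Discriminant values: 0.10, 0.24, 0.57, 0.19; count ≥ 0.42 → 1.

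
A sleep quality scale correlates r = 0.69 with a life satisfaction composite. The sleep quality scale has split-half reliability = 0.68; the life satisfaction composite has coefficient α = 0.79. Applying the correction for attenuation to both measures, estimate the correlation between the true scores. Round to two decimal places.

0.94

r_true = r_obs / √(r_xx · r_yy) = 0.69 / √(0.68 × 0.79) = 0.69 / √0.5372 = 0.69 / 0.7329 ≈ 0.94.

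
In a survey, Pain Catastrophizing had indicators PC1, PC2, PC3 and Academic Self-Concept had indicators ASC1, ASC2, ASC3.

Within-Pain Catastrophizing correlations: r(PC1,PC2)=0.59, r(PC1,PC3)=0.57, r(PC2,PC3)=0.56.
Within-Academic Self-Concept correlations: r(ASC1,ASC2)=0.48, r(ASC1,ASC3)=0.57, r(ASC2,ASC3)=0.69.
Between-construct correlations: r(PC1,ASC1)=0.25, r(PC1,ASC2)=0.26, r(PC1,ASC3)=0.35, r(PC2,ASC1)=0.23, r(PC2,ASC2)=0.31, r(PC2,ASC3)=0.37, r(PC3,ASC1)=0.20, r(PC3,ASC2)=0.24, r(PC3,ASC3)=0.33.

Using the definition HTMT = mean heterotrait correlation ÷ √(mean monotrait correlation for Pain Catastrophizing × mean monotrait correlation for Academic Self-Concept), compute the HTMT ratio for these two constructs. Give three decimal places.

0.489

Between-construct mean = 2.54/9 = 0.2822.
Mean within-PC = 1.72/3 = 0.5733; mean within-ASC = 1.74/3 = 0.5800.
Geometric mean = √(0.5733 × 0.5800) = 0.5766.
HTMT = 0.2822 / 0.5766 = 0.489.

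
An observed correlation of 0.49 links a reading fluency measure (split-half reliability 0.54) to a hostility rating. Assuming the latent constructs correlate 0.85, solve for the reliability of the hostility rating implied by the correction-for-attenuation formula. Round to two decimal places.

r_true = r_obs / √(r_xx · r_yy) ⇒ 0.85 = 0.49 / √(0.54 · r_yy).
√(0.54 · r_yy) = 0.49 / 0.85 = 0.5765; 0.54 · r_yy = 0.3324; r_yy = 0.3324 / 0.54 ≈ 0.62.

0.62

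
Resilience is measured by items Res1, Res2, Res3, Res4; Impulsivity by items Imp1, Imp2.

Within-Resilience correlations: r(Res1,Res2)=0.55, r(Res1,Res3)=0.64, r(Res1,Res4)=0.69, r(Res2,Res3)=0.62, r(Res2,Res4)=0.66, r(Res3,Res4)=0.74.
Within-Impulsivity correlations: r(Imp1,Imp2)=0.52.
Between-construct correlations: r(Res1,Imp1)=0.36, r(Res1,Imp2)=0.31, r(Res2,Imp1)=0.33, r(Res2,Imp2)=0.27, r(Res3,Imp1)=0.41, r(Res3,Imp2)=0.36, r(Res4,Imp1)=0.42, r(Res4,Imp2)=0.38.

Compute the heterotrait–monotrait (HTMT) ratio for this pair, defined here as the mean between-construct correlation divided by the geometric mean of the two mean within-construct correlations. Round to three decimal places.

Between-construct mean = 2.84/8 = 0.3550.
Mean within-Res = 3.90/6 = 0.6500; mean within-Imp = 0.52/1 = 0.5200.
Geometric mean = √(0.6500 × 0.5200) = 0.5814.
HTMT = 0.3550 / 0.5814 = 0.611.

0.611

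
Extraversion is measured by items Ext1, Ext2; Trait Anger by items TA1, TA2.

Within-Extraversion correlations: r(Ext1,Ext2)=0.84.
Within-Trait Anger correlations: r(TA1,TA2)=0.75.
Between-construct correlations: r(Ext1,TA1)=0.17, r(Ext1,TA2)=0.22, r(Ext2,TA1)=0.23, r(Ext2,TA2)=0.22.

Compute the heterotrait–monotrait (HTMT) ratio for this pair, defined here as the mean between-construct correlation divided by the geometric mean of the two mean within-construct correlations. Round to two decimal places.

Mean between = 0.84/4 = 0.2100.
Mean within-Ext = 0.84/1 = 0.8400; mean within-TA = 0.75/1 = 0.7500.
Geometric mean = √(0.8400 × 0.7500) = 0.7937.
HTMT = 0.2100 / 0.7937 = 0.26.

0.26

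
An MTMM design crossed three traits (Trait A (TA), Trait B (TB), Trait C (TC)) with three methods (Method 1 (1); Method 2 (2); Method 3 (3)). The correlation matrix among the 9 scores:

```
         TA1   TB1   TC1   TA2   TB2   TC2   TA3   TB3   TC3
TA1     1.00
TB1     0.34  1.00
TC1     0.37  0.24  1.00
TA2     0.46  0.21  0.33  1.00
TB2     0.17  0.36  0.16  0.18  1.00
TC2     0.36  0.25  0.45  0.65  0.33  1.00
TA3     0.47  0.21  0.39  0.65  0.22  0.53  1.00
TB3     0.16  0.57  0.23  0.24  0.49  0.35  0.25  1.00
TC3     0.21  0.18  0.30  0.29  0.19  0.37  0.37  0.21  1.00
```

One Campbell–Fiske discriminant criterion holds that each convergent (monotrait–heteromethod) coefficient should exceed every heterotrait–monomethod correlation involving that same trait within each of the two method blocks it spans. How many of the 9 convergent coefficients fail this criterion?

5

Convergent coefficients and their comparison sets:
TA (methods 1·2): 0.46 vs {0.34, 0.18, 0.37, 0.65} → fail.
TA (methods 1·3): 0.47 vs {0.34, 0.25, 0.37, 0.37} → pass.
TA (methods 2·3): 0.65 vs {0.18, 0.25, 0.65, 0.37} → fail.
TB (methods 1·2): 0.36 vs {0.34, 0.18, 0.24, 0.33} → pass.
TB (methods 1·3): 0.57 vs {0.34, 0.25, 0.24, 0.21} → pass.
TB (methods 2·3): 0.49 vs {0.18, 0.25, 0.33, 0.21} → pass.
TC (methods 1·2): 0.45 vs {0.37, 0.65, 0.24, 0.33} → fail.
TC (methods 1·3): 0.30 vs {0.37, 0.37, 0.24, 0.21} → fail.
TC (methods 2·3): 0.37 vs {0.65, 0.37, 0.33, 0.21} → fail.
5 of 9 fail.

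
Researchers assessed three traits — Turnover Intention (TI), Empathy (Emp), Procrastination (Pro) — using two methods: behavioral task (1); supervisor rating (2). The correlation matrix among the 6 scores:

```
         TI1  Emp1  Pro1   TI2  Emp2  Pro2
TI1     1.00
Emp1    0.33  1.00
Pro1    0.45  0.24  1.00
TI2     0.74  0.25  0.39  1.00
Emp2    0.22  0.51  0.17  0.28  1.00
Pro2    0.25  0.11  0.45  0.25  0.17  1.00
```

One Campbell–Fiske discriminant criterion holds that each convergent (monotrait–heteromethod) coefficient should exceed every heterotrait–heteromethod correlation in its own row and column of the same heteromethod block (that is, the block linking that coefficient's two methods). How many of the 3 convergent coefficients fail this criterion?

0

Convergent coefficients and their comparison sets:
TI (methods 1·2): 0.74 vs {0.22, 0.25, 0.25, 0.39} → pass.
Emp (methods 1·2): 0.51 vs {0.25, 0.22, 0.11, 0.17} → pass.
Pro (methods 1·2): 0.45 vs {0.39, 0.25, 0.17, 0.11} → pass.
0 of 3 fail.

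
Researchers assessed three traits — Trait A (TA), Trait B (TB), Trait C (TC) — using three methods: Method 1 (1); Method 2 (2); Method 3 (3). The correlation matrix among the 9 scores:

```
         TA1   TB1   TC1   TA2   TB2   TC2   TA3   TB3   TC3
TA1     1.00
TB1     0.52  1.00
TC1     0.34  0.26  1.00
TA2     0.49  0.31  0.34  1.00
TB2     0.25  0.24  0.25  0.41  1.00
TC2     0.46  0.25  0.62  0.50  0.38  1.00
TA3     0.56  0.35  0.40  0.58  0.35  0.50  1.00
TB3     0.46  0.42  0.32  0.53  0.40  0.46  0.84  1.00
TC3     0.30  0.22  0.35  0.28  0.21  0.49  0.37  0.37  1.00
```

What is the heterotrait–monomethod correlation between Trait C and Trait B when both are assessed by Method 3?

Different traits, same method: r(TC3, TB3) = 0.37.

0.37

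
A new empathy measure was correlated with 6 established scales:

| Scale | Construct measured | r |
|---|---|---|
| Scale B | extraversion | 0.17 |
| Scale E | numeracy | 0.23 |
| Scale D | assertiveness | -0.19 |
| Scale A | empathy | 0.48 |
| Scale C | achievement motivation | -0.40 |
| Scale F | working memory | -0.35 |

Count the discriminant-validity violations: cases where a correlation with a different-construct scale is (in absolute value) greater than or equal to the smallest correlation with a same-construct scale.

Convergent (same construct = empathy): Scale A.
Smallest convergent = 0.48. Discriminant |r|: 0.17, 0.23, 0.19, 0.40, 0.35; count ≥ 0.48 → 0.

0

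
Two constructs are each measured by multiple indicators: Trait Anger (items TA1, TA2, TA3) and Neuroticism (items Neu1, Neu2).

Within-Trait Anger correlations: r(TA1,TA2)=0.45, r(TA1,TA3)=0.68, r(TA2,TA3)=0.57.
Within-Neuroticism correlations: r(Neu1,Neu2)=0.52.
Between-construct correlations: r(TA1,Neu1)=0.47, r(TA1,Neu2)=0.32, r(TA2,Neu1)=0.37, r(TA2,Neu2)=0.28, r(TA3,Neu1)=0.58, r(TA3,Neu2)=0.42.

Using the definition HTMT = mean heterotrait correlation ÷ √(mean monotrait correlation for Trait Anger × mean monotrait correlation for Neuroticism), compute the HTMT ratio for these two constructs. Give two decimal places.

Between-construct mean = 2.44/6 = 0.4067.
Mean within-TA = 1.70/3 = 0.5667; mean within-Neu = 0.52/1 = 0.5200.
Geometric mean = √(0.5667 × 0.5200) = 0.5428.
HTMT = 0.4067 / 0.5428 = 0.75.

0.75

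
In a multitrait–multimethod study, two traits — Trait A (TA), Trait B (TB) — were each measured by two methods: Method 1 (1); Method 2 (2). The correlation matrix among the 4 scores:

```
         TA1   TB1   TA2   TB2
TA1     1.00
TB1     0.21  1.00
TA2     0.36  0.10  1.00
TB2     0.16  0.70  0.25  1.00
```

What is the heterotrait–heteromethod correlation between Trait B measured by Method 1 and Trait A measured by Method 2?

0.10

Different traits and methods: r(TB1, TA2) = 0.10.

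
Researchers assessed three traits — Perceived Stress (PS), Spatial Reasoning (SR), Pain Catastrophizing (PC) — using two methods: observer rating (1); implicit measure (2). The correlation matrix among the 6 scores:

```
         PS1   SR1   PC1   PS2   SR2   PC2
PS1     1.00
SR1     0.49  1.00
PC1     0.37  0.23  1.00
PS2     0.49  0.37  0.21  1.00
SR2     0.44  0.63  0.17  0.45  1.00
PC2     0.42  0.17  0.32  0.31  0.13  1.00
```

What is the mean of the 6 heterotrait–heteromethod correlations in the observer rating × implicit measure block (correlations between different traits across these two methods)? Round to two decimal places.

HTHM values (method 1 × method 2): 0.44, 0.42, 0.37, 0.17, 0.21, 0.17; mean = 1.78/6 = 0.30.

0.30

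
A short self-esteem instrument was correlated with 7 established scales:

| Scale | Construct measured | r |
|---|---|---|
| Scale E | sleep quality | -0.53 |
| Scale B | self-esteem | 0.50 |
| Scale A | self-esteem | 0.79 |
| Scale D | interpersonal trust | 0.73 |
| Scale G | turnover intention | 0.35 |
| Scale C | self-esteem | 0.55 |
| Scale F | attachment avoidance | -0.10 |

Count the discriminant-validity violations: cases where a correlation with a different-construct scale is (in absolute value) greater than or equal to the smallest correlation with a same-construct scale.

2

Convergent (same construct = self-esteem): Scale B, Scale A, Scale C.
Smallest convergent = 0.50. Discriminant |r|: 0.53, 0.73, 0.35, 0.10; count ≥ 0.50 → 2.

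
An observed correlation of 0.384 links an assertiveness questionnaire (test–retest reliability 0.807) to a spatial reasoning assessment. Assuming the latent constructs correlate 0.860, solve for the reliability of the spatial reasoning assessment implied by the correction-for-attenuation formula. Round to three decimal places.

0.247

r_true = r_obs / √(r_xx · r_yy) ⇒ 0.860 = 0.384 / √(0.807 · r_yy).
√(0.807 · r_yy) = 0.384 / 0.860 = 0.4465; 0.807 · r_yy = 0.1994; r_yy = 0.1994 / 0.807 ≈ 0.247.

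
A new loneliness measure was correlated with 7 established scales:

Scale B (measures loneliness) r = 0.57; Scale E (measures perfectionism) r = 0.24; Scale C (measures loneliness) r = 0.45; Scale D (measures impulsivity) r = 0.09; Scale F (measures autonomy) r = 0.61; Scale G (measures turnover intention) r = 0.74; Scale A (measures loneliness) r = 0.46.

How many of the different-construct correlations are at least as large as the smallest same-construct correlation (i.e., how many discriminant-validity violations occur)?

Convergent (same construct = loneliness): Scale B, Scale C, Scale A.
Smallest convergent = 0.45. Discriminant values: 0.24, 0.09, 0.61, 0.74; count ≥ 0.45 → 2.

2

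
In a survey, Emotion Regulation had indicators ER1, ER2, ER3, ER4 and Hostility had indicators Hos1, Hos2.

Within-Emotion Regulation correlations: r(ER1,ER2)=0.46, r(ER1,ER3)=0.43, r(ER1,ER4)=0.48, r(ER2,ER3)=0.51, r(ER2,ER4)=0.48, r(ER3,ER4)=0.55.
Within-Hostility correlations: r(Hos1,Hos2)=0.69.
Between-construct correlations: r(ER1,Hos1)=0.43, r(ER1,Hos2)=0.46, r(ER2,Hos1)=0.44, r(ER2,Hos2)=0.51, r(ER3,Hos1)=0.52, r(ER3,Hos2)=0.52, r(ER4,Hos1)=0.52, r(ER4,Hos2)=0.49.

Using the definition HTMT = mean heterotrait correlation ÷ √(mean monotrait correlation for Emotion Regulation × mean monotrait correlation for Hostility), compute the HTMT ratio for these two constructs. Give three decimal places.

0.841

Mean between = 3.89/8 = 0.4863.
Mean within-ER = 2.91/6 = 0.4850; mean within-Hos = 0.69/1 = 0.6900.
Geometric mean = √(0.4850 × 0.6900) = 0.5785.
HTMT = 0.4863 / 0.5785 = 0.841.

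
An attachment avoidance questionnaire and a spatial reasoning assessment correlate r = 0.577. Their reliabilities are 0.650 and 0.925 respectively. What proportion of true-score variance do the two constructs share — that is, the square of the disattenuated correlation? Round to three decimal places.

0.554

Disattenuated r = 0.577 / √(0.650 × 0.925) = 0.577 / 0.7754 = 0.7441.
Shared true-score variance = 0.7441² = 0.5537 ≈ 0.554.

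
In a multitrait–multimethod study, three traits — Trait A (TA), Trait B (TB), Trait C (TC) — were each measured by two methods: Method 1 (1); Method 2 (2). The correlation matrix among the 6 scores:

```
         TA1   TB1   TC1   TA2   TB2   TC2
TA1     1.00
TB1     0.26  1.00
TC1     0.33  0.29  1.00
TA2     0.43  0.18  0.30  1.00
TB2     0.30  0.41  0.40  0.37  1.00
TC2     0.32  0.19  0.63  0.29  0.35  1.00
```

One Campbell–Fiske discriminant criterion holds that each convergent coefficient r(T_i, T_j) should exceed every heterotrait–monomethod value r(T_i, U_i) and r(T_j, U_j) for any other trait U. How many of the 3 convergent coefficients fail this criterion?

0

Checking each validity diagonal entry against its comparison values:
TA (methods 1·2): 0.43 vs {0.26, 0.37, 0.33, 0.29} → pass.
TB (methods 1·2): 0.41 vs {0.26, 0.37, 0.29, 0.35} → pass.
TC (methods 1·2): 0.63 vs {0.33, 0.29, 0.29, 0.35} → pass.
0 of 3 fail.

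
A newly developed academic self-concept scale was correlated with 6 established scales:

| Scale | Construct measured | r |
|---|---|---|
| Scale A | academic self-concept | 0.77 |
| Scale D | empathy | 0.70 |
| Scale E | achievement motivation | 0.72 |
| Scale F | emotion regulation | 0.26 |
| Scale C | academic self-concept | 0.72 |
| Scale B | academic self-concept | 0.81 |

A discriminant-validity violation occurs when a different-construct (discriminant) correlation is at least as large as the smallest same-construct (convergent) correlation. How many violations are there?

Convergent (same construct = academic self-concept): Scale A, Scale C, Scale B.
Smallest convergent = 0.72. Discriminant values: 0.70, 0.72, 0.26; count ≥ 0.72 → 1.

1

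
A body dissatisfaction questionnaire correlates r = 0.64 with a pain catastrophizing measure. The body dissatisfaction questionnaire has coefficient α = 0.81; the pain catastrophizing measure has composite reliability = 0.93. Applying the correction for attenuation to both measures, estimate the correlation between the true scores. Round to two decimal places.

0.74

r_true = r_obs / √(r_xx · r_yy) = 0.64 / √(0.81 × 0.93) = 0.64 / √0.7533 = 0.64 / 0.8679 ≈ 0.74.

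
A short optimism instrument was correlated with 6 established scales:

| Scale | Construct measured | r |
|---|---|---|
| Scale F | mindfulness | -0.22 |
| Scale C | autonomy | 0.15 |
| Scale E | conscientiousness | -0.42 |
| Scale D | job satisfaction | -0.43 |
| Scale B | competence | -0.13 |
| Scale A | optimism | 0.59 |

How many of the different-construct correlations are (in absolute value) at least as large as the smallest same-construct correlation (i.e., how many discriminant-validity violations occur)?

Convergent (same construct = optimism): Scale A.
Smallest convergent = 0.59. Discriminant |r|: 0.22, 0.15, 0.42, 0.43, 0.13; count ≥ 0.59 → 0.

0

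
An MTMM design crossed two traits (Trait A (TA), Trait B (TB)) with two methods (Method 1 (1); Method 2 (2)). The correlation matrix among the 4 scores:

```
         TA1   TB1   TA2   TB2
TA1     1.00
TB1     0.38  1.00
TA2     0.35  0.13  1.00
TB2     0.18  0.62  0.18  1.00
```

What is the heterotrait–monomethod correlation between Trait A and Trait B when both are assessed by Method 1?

Different traits, same method: r(TA1, TB1) = 0.38.

0.38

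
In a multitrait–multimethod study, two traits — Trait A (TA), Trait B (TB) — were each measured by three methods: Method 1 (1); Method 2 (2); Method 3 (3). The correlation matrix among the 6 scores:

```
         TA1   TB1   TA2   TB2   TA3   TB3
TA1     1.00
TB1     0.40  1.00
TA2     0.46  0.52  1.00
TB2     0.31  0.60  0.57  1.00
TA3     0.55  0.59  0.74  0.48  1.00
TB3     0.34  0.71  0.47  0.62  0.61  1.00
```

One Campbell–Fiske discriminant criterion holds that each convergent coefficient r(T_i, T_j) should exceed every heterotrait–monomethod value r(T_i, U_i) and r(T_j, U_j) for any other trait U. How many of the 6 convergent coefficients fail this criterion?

Each convergent coefficient versus the relevant comparison correlations:
TA (methods 1·2): 0.46 vs {0.40, 0.57} → fail.
TA (methods 1·3): 0.55 vs {0.40, 0.61} → fail.
TA (methods 2·3): 0.74 vs {0.57, 0.61} → pass.
TB (methods 1·2): 0.60 vs {0.40, 0.57} → pass.
TB (methods 1·3): 0.71 vs {0.40, 0.61} → pass.
TB (methods 2·3): 0.62 vs {0.57, 0.61} → pass.
2 of 6 fail.

2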